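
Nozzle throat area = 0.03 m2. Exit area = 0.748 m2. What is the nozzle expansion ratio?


AR = 0.748 / 0.03 = 24.9

24.9


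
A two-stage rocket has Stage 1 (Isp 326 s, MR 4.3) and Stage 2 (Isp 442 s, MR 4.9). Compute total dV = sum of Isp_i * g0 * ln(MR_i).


dV1 = 326 * 9.81 * ln(4.3) = 4664.7 m/s
dV2 = 442 * 9.81 * ln(4.9) = 6891.0 m/s
Total dV = 4664.7 + 6891.0 = 11555.7 m/s ~ 11556 m/s

11556 m/s


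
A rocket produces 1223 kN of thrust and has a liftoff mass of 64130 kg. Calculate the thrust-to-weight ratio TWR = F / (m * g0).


TWR = 1223000 / (64130 * 9.81) = 1.94

1.94


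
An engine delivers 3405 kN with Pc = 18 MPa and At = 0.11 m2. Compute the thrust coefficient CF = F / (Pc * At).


CF = 3405000 / (18e6 * 0.11) = 1.72

1.72


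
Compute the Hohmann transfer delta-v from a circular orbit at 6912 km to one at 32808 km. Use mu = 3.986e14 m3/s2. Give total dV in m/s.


V1 = sqrt(mu/r1) = 7593.93 m/s
dV1 = V1*(sqrt(2*r2/(r1+r2)) - 1) = 2166.45 m/s
V2 = sqrt(mu/r2) = 3485.61 m/s
dV2 = V2*(1 - sqrt(2*r1/(r1+r2))) = 1429.29 m/s
Total dV = 3596 m/s

3596 m/s


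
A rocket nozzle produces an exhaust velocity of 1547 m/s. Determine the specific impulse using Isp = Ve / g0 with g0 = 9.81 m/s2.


Isp = Ve / g0 = 1547 / 9.81 = 157.7 s

157.7 s


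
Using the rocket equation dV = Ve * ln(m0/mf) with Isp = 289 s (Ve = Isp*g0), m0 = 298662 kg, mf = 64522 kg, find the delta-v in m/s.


Ve = 289 * 9.81 = 2835.09 m/s
dV = 2835.09 * ln(298662/64522) = 4344 m/s

4344 m/s


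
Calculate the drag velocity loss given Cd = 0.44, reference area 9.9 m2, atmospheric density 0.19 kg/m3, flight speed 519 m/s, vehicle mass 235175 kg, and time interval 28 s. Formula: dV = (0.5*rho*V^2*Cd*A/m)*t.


D = 0.5 * 0.19 * 519^2 * 0.44 * 9.9 = 111466.97 N
a = 111466.97 / 235175 = 0.474 m/s2
dV = 0.474 * 28 = 13.3 m/s

13.3 m/s


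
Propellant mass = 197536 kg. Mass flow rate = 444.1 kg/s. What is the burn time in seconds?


tb = 197536 / 444.1 = 444.8 s

444.8 s


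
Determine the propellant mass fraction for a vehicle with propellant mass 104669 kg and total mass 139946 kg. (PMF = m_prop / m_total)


PMF = 104669 / 139946 = 0.748

0.748


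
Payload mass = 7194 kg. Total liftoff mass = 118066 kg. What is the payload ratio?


PR = 7194 / 118066 = 0.0609

0.0609


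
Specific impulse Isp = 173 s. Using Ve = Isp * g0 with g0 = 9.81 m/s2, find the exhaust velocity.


Ve = Isp * g0 = 173 * 9.81 = 1697.1 m/s

1697.1 m/s


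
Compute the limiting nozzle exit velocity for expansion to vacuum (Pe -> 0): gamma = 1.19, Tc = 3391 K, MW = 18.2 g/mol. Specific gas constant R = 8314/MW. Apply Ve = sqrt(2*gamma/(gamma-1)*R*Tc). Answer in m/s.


R = 8314 / 18.2 = 456.81 J/(kg.K)
Ve = sqrt(2 * 1.19 / (1.19 - 1) * 456.81 * 3391) = 4405 m/s

4405 m/s


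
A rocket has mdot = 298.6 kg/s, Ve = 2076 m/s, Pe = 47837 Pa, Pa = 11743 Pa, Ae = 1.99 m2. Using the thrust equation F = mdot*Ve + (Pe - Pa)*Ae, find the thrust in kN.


F = 298.6 * 2076 + (47837 - 11743) * 1.99 = 691721.0 N = 691.7 kN

691.7 kN


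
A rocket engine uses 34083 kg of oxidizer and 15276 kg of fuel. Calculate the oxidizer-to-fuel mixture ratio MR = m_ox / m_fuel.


MR = 34083 / 15276 = 2.23

2.23


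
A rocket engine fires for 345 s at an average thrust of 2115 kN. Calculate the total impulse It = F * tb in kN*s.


It = 2115 * 345 = 729675 kN*s

729675 kN*s


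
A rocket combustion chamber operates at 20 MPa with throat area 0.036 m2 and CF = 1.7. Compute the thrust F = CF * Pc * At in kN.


F = 1.7 * 20e6 * 0.036 = 1.2240e+06 N = 1224.0 kN

1224.0 kN


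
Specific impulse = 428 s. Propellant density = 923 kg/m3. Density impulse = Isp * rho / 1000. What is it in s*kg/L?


rho*Isp = 428 * 923 / 1000 = 395 s*kg/L

395 s*kg/L


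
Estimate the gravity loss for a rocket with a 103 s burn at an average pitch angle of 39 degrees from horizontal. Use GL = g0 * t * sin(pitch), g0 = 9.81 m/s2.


GL = 9.81 * 103 * sin(39 deg) = 636 m/s

636 m/s


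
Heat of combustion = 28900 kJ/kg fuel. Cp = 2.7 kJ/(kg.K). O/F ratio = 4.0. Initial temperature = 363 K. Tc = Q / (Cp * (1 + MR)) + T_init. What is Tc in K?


Tc = 28900 / (2.7 * (1 + 4.0)) + 363 = 2504 K

2504 K


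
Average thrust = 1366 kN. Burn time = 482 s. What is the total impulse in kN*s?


It = 1366 * 482 = 658412 kN*s

658412 kN*s


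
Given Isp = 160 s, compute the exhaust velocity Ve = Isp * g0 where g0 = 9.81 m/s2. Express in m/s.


Ve = Isp * g0 = 160 * 9.81 = 1569.6 m/s

1569.6 m/s


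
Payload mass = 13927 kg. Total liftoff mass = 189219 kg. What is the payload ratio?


PR = 13927 / 189219 = 0.0736

0.0736


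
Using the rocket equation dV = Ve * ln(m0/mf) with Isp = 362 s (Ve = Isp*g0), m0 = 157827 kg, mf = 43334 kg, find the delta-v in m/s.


Ve = 362 * 9.81 = 3551.22 m/s
dV = 3551.22 * ln(157827/43334) = 4590 m/s

4590 m/s


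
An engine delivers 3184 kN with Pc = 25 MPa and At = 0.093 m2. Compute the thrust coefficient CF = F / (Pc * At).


CF = 3184000 / (25e6 * 0.093) = 1.37

1.37


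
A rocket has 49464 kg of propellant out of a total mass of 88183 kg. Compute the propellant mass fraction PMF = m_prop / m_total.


PMF = 49464 / 88183 = 0.561

0.561


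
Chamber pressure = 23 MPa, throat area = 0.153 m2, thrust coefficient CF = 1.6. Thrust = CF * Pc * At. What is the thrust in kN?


F = 1.6 * 23e6 * 0.153 = 5.6304e+06 N = 5630.4 kN

5630.4 kN


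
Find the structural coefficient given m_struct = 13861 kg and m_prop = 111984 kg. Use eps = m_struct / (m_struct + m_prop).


eps = 13861 / (13861 + 111984) = 0.1101

0.1101


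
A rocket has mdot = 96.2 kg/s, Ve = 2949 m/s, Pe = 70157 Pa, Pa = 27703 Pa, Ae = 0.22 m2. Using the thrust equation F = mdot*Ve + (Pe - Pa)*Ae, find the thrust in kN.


F = 96.2 * 2949 + (70157 - 27703) * 0.22 = 293034.0 N = 293.0 kN

293.0 kN


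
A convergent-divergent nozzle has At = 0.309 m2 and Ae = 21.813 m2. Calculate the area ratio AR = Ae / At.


AR = 21.813 / 0.309 = 70.6

70.6


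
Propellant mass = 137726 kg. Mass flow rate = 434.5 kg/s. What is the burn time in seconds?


tb = 137726 / 434.5 = 317.0 s

317.0 s


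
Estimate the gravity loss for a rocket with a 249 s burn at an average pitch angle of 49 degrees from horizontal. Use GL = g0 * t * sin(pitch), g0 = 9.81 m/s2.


GL = 9.81 * 249 * sin(49 deg) = 1844 m/s

1844 m/s


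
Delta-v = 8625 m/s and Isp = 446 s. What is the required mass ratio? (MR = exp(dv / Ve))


Ve = 446 * 9.81 = 4375.26 m/s
MR = exp(8625 / 4375.26) = 7.18

7.18


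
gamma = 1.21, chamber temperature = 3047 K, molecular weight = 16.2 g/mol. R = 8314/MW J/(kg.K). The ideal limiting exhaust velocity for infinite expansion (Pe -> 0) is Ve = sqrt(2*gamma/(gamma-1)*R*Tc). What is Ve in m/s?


R = 8314 / 16.2 = 513.21 J/(kg.K)
Ve = sqrt(2 * 1.21 / (1.21 - 1) * 513.21 * 3047) = 4245 m/s

4245 m/s


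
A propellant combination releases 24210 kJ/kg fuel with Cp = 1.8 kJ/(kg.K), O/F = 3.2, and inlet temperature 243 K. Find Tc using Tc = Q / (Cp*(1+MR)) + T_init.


Tc = 24210 / (1.8 * (1 + 3.2)) + 243 = 3445 K

3445 K


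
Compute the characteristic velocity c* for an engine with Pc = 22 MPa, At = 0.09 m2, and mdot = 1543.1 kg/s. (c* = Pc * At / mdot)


c* = 22e6 * 0.09 / 1543.1 = 1283 m/s

1283 m/s


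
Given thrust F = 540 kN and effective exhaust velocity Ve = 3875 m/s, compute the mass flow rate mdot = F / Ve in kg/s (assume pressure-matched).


mdot = F / Ve = 540000 / 3875 = 139.4 kg/s

139.4 kg/s


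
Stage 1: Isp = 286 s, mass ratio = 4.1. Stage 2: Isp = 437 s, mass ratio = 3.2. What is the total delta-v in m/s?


dV1 = 286 * 9.81 * ln(4.1) = 3958.7 m/s
dV2 = 437 * 9.81 * ln(3.2) = 4986.4 m/s
Total dV = 3958.7 + 4986.4 = 8945.1 m/s ~ 8945 m/s

8945 m/s


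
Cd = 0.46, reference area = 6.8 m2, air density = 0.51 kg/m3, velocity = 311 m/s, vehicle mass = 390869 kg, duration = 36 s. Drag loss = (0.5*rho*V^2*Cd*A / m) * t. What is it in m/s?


D = 0.5 * 0.51 * 311^2 * 0.46 * 6.8 = 77148.54 N
a = 77148.54 / 390869 = 0.1974 m/s2
dV = 0.1974 * 36 = 7.1 m/s

7.1 m/s


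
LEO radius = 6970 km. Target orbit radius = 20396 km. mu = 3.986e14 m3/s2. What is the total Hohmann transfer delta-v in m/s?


V1 = sqrt(mu/r1) = 7562.27 m/s
dV1 = V1*(sqrt(2*r2/(r1+r2)) - 1) = 1670.54 m/s
V2 = sqrt(mu/r2) = 4420.75 m/s
dV2 = V2*(1 - sqrt(2*r1/(r1+r2))) = 1265.59 m/s
Total dV = 2936 m/s

2936 m/s


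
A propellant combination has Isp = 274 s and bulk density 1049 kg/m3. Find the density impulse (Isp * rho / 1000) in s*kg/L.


rho*Isp = 274 * 1049 / 1000 = 287 s*kg/L

287 s*kg/L


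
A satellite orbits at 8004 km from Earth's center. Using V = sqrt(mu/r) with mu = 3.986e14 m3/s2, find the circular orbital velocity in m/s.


V = sqrt(3.986e14 / 8004000) = 7057 m/s

7057 m/s


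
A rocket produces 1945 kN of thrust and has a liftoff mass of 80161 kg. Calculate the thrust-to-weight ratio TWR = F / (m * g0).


TWR = 1945000 / (80161 * 9.81) = 2.47

2.47


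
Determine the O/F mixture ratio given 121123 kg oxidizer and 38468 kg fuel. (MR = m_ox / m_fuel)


MR = 121123 / 38468 = 3.15

3.15


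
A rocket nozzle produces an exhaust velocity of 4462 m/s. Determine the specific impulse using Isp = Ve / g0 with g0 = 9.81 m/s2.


Isp = Ve / g0 = 4462 / 9.81 = 454.8 s

454.8 s


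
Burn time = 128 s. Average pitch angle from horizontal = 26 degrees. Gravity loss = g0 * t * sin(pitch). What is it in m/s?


GL = 9.81 * 128 * sin(26 deg) = 550 m/s

550 m/s


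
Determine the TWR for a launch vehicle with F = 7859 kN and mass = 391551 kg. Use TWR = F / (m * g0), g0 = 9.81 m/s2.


TWR = 7859000 / (391551 * 9.81) = 2.05

2.05


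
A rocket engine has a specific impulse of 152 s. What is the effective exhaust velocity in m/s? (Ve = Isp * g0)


Ve = Isp * g0 = 152 * 9.81 = 1491.1 m/s

1491.1 m/s


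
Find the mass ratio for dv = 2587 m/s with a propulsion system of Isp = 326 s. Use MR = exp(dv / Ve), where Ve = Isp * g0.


Ve = 326 * 9.81 = 3198.06 m/s
MR = exp(2587 / 3198.06) = 2.245

2.245


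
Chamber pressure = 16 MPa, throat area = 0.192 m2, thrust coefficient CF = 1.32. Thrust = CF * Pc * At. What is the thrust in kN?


F = 1.32 * 16e6 * 0.192 = 4.0550e+06 N = 4055.0 kN

4055.0 kN


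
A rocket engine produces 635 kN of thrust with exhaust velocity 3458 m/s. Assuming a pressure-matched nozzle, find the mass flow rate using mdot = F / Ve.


mdot = F / Ve = 635000 / 3458 = 183.6 kg/s

183.6 kg/s


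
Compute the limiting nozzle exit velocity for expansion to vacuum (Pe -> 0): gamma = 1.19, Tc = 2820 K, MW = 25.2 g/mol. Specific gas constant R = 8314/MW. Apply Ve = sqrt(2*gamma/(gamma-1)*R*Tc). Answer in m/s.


R = 8314 / 25.2 = 329.92 J/(kg.K)
Ve = sqrt(2 * 1.19 / (1.19 - 1) * 329.92 * 2820) = 3414 m/s

3414 m/s


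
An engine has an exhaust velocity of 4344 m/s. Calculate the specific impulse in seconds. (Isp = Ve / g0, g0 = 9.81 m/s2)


Isp = Ve / g0 = 4344 / 9.81 = 442.8 s

442.8 s


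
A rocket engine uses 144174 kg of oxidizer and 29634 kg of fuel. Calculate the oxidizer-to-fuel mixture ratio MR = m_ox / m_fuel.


MR = 144174 / 29634 = 4.87

4.87


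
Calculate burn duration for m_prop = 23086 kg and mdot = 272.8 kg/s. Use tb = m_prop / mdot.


tb = 23086 / 272.8 = 84.6 s

84.6 s


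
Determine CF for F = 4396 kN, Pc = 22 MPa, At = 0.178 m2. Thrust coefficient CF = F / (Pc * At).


CF = 4396000 / (22e6 * 0.178) = 1.12

1.12


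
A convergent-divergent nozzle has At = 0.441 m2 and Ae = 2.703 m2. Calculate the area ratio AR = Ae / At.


AR = 2.703 / 0.441 = 6.1

6.1


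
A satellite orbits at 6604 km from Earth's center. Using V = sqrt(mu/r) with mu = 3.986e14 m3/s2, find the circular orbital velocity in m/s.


V = sqrt(3.986e14 / 6604000) = 7769 m/s

7769 m/s


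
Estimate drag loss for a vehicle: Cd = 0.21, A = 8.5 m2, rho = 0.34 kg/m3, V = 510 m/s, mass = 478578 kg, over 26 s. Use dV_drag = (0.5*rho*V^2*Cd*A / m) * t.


D = 0.5 * 0.34 * 510^2 * 0.21 * 8.5 = 78927.35 N
a = 78927.35 / 478578 = 0.1649 m/s2
dV = 0.1649 * 26 = 4.3 m/s

4.3 m/s


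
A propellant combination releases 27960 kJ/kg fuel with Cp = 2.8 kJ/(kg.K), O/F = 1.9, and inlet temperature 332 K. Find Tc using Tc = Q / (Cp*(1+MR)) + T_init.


Tc = 27960 / (2.8 * (1 + 1.9)) + 332 = 3775 K

3775 K


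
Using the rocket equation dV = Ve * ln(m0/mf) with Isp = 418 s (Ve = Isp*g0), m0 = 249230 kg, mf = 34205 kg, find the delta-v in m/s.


Ve = 418 * 9.81 = 4100.58 m/s
dV = 4100.58 * ln(249230/34205) = 8144 m/s

8144 m/s


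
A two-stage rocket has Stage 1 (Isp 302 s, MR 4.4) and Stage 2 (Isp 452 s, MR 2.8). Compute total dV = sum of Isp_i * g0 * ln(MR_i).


dV1 = 302 * 9.81 * ln(4.4) = 4389.4 m/s
dV2 = 452 * 9.81 * ln(2.8) = 4565.5 m/s
Total dV = 4389.4 + 4565.5 = 8954.9 m/s ~ 8955 m/s

8955 m/s


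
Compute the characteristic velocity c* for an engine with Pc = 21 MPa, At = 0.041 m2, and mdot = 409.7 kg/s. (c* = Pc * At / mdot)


c* = 21e6 * 0.041 / 409.7 = 2102 m/s

2102 m/s


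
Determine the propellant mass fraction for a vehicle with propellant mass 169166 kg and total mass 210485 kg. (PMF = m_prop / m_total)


PMF = 169166 / 210485 = 0.804

0.804


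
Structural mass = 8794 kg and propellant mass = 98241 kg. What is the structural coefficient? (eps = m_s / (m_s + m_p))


eps = 8794 / (8794 + 98241) = 0.0822

0.0822


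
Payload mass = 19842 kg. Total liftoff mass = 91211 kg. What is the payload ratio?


PR = 19842 / 91211 = 0.2175

0.2175


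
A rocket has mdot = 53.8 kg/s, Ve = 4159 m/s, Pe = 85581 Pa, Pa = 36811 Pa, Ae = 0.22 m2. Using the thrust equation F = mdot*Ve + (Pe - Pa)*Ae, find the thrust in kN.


F = 53.8 * 4159 + (85581 - 36811) * 0.22 = 234484.0 N = 234.5 kN

234.5 kN


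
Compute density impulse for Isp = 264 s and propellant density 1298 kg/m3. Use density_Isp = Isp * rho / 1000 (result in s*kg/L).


rho*Isp = 264 * 1298 / 1000 = 343 s*kg/L

343 s*kg/L


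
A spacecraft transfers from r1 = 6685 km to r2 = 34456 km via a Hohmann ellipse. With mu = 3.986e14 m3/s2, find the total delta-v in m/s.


V1 = sqrt(mu/r1) = 7721.79 m/s
dV1 = V1*(sqrt(2*r2/(r1+r2)) - 1) = 2271.95 m/s
V2 = sqrt(mu/r2) = 3401.23 m/s
dV2 = V2*(1 - sqrt(2*r1/(r1+r2))) = 1462.29 m/s
Total dV = 3734 m/s

3734 m/s


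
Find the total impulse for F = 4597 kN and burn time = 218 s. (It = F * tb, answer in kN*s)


It = 4597 * 218 = 1002146 kN*s

1002146 kN*s


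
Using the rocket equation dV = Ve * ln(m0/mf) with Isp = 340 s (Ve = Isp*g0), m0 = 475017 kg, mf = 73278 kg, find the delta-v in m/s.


Ve = 340 * 9.81 = 3335.4 m/s
dV = 3335.4 * ln(475017/73278) = 6234 m/s

6234 m/s


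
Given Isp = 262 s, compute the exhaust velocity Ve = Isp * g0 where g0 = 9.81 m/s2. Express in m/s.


Ve = Isp * g0 = 262 * 9.81 = 2570.2 m/s

2570.2 m/s


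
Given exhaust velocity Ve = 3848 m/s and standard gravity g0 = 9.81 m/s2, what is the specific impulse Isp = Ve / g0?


Isp = Ve / g0 = 3848 / 9.81 = 392.3 s

392.3 s


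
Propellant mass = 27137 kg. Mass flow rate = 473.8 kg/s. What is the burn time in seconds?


tb = 27137 / 473.8 = 57.3 s

57.3 s


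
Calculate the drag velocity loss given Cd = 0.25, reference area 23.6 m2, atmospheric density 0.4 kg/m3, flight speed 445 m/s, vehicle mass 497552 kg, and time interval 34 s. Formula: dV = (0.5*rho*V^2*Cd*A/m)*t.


D = 0.5 * 0.4 * 445^2 * 0.25 * 23.6 = 233669.5 N
a = 233669.5 / 497552 = 0.4696 m/s2
dV = 0.4696 * 34 = 16.0 m/s

16.0 m/s


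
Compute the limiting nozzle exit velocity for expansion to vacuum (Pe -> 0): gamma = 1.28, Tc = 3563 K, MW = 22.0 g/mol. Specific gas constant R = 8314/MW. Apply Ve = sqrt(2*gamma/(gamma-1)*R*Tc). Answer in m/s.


R = 8314 / 22.0 = 377.91 J/(kg.K)
Ve = sqrt(2 * 1.28 / (1.28 - 1) * 377.91 * 3563) = 3509 m/s

3509 m/s


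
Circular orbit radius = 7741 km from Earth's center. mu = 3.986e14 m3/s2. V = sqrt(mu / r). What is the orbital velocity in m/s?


V = sqrt(3.986e14 / 7741000) = 7176 m/s

7176 m/s


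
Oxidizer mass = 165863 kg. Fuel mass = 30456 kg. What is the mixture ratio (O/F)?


MR = 165863 / 30456 = 5.45

5.45


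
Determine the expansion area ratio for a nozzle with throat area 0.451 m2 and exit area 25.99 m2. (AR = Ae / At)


AR = 25.99 / 0.451 = 57.6

57.6


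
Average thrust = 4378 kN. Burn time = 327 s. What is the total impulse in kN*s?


It = 4378 * 327 = 1431606 kN*s

1431606 kN*s


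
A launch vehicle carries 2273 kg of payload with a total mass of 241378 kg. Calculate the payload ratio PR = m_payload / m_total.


PR = 2273 / 241378 = 0.0094

0.0094


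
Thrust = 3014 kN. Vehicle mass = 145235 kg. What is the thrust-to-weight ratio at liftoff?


TWR = 3014000 / (145235 * 9.81) = 2.12

2.12


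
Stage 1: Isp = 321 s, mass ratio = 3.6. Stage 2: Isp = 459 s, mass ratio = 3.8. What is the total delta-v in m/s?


dV1 = 321 * 9.81 * ln(3.6) = 4033.7 m/s
dV2 = 459 * 9.81 * ln(3.8) = 6011.2 m/s
Total dV = 4033.7 + 6011.2 = 10044.9 m/s ~ 10045 m/s

10045 m/s


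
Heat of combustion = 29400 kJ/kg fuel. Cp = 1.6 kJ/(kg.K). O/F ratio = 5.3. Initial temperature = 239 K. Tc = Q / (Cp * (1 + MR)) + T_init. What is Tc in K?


Tc = 29400 / (1.6 * (1 + 5.3)) + 239 = 3156 K

3156 K


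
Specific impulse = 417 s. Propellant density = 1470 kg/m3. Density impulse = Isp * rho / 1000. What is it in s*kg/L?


rho*Isp = 417 * 1470 / 1000 = 613 s*kg/L

613 s*kg/L


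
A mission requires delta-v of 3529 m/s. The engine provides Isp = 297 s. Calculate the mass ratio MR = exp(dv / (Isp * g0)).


Ve = 297 * 9.81 = 2913.57 m/s
MR = exp(3529 / 2913.57) = 3.358

3.358


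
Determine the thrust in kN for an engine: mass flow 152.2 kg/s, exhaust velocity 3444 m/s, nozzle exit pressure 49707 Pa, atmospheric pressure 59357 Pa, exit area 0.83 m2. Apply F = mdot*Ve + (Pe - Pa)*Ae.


F = 152.2 * 3444 + (49707 - 59357) * 0.83 = 516167.0 N = 516.2 kN

516.2 kN


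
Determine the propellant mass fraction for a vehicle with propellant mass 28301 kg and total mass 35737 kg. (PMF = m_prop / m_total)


PMF = 28301 / 35737 = 0.792

0.792


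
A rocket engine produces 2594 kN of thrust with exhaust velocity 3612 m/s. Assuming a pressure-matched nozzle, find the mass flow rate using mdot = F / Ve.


mdot = F / Ve = 2594000 / 3612 = 718.2 kg/s

718.2 kg/s


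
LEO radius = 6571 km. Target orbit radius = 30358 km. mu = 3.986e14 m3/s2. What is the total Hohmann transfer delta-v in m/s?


V1 = sqrt(mu/r1) = 7788.48 m/s
dV1 = V1*(sqrt(2*r2/(r1+r2)) - 1) = 2198.19 m/s
V2 = sqrt(mu/r2) = 3623.53 m/s
dV2 = V2*(1 - sqrt(2*r1/(r1+r2))) = 1461.91 m/s
Total dV = 3660 m/s

3660 m/s


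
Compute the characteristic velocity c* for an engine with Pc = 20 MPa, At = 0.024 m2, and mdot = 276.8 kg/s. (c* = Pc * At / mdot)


c* = 20e6 * 0.024 / 276.8 = 1734 m/s

1734 m/s


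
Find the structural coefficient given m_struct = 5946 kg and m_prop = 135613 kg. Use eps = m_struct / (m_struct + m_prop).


eps = 5946 / (5946 + 135613) = 0.042

0.042


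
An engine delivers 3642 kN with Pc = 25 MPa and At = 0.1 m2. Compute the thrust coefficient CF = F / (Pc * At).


CF = 3642000 / (25e6 * 0.1) = 1.46

1.46


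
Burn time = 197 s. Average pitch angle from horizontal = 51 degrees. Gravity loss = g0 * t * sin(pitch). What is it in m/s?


GL = 9.81 * 197 * sin(51 deg) = 1502 m/s

1502 m/s


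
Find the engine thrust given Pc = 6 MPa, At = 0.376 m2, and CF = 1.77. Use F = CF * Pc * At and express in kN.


F = 1.77 * 6e6 * 0.376 = 3.9931e+06 N = 3993.1 kN

3993.1 kN


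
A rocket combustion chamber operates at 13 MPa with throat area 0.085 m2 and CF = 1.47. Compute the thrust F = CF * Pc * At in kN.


F = 1.47 * 13e6 * 0.085 = 1.6244e+06 N = 1624.4 kN

1624.4 kN


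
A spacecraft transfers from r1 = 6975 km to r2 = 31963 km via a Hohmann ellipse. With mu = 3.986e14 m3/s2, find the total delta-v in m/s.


V1 = sqrt(mu/r1) = 7559.56 m/s
dV1 = V1*(sqrt(2*r2/(r1+r2)) - 1) = 2126.53 m/s
V2 = sqrt(mu/r2) = 3531.38 m/s
dV2 = V2*(1 - sqrt(2*r1/(r1+r2))) = 1417.67 m/s
Total dV = 3544 m/s

3544 m/s


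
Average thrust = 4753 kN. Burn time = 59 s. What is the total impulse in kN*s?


It = 4753 * 59 = 280427 kN*s

280427 kN*s


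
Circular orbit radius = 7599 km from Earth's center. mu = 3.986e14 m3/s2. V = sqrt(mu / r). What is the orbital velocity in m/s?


V = sqrt(3.986e14 / 7599000) = 7243 m/s

7243 m/s


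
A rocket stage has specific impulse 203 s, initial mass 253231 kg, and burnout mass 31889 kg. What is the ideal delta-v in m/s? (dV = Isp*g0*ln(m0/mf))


Ve = 203 * 9.81 = 1991.43 m/s
dV = 1991.43 * ln(253231/31889) = 4126 m/s

4126 m/s


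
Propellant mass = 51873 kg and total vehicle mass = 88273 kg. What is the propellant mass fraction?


PMF = 51873 / 88273 = 0.588

0.588


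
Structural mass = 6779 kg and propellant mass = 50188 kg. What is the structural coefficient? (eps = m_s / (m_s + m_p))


eps = 6779 / (6779 + 50188) = 0.119

0.119


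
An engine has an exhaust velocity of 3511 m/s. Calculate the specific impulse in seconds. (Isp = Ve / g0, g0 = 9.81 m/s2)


Isp = Ve / g0 = 3511 / 9.81 = 357.9 s

357.9 s


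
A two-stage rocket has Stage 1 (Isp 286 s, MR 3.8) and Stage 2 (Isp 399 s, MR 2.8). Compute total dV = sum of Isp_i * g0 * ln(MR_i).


dV1 = 286 * 9.81 * ln(3.8) = 3745.6 m/s
dV2 = 399 * 9.81 * ln(2.8) = 4030.1 m/s
Total dV = 3745.6 + 4030.1 = 7775.7 m/s ~ 7776 m/s

7776 m/s


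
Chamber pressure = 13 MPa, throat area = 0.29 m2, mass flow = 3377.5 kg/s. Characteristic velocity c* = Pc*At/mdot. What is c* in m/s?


c* = 13e6 * 0.29 / 3377.5 = 1116 m/s

1116 m/s


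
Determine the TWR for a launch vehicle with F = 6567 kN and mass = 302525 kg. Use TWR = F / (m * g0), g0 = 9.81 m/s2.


TWR = 6567000 / (302525 * 9.81) = 2.21

2.21


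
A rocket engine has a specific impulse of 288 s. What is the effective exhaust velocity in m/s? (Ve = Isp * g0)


Ve = Isp * g0 = 288 * 9.81 = 2825.3 m/s

2825.3 m/s


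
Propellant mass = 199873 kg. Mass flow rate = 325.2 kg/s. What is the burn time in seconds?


tb = 199873 / 325.2 = 614.6 s

614.6 s


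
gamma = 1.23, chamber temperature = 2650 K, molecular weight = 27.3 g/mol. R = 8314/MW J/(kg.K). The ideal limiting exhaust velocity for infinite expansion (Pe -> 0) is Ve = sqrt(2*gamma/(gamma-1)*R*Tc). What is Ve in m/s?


R = 8314 / 27.3 = 304.54 J/(kg.K)
Ve = sqrt(2 * 1.23 / (1.23 - 1) * 304.54 * 2650) = 2938 m/s

2938 m/s


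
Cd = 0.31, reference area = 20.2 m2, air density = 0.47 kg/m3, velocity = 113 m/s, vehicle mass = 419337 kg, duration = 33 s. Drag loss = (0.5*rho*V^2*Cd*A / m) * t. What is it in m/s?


D = 0.5 * 0.47 * 113^2 * 0.31 * 20.2 = 18790.48 N
a = 18790.48 / 419337 = 0.0448 m/s2
dV = 0.0448 * 33 = 1.5 m/s

1.5 m/s


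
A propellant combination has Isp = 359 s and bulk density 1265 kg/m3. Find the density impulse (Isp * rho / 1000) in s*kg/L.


rho*Isp = 359 * 1265 / 1000 = 454 s*kg/L

454 s*kg/L


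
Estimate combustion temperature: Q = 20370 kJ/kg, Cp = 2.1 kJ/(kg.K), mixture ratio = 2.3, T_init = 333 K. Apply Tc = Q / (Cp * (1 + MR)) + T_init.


Tc = 20370 / (2.1 * (1 + 2.3)) + 333 = 3272 K

3272 K


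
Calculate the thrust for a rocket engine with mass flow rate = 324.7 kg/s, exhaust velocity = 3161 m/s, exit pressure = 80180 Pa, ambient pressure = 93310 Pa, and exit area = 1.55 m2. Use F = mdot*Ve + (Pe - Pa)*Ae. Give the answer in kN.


F = 324.7 * 3161 + (80180 - 93310) * 1.55 = 1.0060e+06 N = 1006.0 kN

1006.0 kN


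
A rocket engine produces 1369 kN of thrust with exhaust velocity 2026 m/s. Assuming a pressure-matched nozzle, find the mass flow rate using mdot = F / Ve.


mdot = F / Ve = 1369000 / 2026 = 675.7 kg/s

675.7 kg/s


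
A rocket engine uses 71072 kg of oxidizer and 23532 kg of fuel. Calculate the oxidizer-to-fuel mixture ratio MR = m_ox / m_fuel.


MR = 71072 / 23532 = 3.02

3.02


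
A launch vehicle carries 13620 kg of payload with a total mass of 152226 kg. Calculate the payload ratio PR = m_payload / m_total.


PR = 13620 / 152226 = 0.0895

0.0895


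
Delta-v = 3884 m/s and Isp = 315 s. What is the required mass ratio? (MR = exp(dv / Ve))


Ve = 315 * 9.81 = 3090.15 m/s
MR = exp(3884 / 3090.15) = 3.514

3.514


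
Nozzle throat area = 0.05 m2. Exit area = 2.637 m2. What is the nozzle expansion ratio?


AR = 2.637 / 0.05 = 52.7

52.7


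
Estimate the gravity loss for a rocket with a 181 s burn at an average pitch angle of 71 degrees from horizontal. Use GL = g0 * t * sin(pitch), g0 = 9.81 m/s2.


GL = 9.81 * 181 * sin(71 deg) = 1679 m/s

1679 m/s


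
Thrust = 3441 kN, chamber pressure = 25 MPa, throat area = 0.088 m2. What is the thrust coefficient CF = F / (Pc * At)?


CF = 3441000 / (25e6 * 0.088) = 1.56

1.56


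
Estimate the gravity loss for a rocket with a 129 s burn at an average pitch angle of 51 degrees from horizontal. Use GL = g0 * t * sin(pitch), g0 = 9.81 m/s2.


GL = 9.81 * 129 * sin(51 deg) = 983 m/s

983 m/s


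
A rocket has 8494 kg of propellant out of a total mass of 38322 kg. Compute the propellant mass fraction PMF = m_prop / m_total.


PMF = 8494 / 38322 = 0.222

0.222


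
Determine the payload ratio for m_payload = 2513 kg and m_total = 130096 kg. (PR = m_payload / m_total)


PR = 2513 / 130096 = 0.0193

0.0193


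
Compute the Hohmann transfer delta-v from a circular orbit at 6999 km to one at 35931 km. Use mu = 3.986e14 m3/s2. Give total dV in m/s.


V1 = sqrt(mu/r1) = 7546.59 m/s
dV1 = V1*(sqrt(2*r2/(r1+r2)) - 1) = 2217.23 m/s
V2 = sqrt(mu/r2) = 3330.69 m/s
dV2 = V2*(1 - sqrt(2*r1/(r1+r2))) = 1428.79 m/s
Total dV = 3646 m/s

3646 m/s


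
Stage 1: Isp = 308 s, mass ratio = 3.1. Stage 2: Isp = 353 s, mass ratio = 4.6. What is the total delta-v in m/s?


dV1 = 308 * 9.81 * ln(3.1) = 3418.5 m/s
dV2 = 353 * 9.81 * ln(4.6) = 5284.6 m/s
Total dV = 3418.5 + 5284.6 = 8703.1 m/s ~ 8703 m/s

8703 m/s


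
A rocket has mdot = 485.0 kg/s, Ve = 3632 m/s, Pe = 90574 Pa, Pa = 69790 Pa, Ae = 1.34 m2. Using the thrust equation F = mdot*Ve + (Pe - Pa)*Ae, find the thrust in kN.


F = 485.0 * 3632 + (90574 - 69790) * 1.34 = 1.7894e+06 N = 1789.4 kN

1789.4 kN


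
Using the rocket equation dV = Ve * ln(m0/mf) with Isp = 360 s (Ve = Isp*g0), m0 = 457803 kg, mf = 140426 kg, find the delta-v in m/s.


Ve = 360 * 9.81 = 3531.6 m/s
dV = 3531.6 * ln(457803/140426) = 4173 m/s

4173 m/s


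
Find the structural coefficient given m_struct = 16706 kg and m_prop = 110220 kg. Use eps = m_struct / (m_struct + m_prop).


eps = 16706 / (16706 + 110220) = 0.1316

0.1316


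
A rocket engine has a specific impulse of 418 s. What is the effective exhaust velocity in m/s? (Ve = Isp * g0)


Ve = Isp * g0 = 418 * 9.81 = 4100.6 m/s

4100.6 m/s


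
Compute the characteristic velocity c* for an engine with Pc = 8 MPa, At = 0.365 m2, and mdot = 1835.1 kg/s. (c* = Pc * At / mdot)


c* = 8e6 * 0.365 / 1835.1 = 1591 m/s

1591 m/s


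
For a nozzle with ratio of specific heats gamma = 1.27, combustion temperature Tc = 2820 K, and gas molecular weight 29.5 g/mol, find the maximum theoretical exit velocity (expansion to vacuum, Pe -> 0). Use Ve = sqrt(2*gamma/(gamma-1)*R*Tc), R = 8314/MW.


R = 8314 / 29.5 = 281.83 J/(kg.K)
Ve = sqrt(2 * 1.27 / (1.27 - 1) * 281.83 * 2820) = 2734 m/s

2734 m/s


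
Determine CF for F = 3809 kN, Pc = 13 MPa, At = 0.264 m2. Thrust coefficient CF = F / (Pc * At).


CF = 3809000 / (13e6 * 0.264) = 1.11

1.11


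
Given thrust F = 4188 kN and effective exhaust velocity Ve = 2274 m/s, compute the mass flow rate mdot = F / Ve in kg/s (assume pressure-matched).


mdot = F / Ve = 4188000 / 2274 = 1841.7 kg/s

1841.7 kg/s


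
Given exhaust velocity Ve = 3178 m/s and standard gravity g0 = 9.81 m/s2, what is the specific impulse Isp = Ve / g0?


Isp = Ve / g0 = 3178 / 9.81 = 324.0 s

324.0 s


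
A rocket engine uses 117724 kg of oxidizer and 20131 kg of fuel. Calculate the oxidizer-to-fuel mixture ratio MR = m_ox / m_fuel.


MR = 117724 / 20131 = 5.85

5.85


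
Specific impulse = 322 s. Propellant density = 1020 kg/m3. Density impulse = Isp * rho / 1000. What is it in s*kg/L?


rho*Isp = 322 * 1020 / 1000 = 328 s*kg/L

328 s*kg/L


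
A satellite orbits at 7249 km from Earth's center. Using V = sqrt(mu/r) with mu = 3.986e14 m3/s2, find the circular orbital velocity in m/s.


V = sqrt(3.986e14 / 7249000) = 7415 m/s

7415 m/s


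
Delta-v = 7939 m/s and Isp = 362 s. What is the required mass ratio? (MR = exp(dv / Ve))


Ve = 362 * 9.81 = 3551.22 m/s
MR = exp(7939 / 3551.22) = 9.352

9.352


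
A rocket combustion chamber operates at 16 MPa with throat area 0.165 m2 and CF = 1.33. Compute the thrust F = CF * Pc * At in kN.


F = 1.33 * 16e6 * 0.165 = 3.5112e+06 N = 3511.2 kN

3511.2 kN


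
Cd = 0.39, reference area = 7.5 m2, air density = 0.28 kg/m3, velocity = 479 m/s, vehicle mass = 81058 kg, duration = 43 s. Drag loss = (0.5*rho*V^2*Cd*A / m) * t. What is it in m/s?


D = 0.5 * 0.28 * 479^2 * 0.39 * 7.5 = 93956.09 N
a = 93956.09 / 81058 = 1.1591 m/s2
dV = 1.1591 * 43 = 49.8 m/s

49.8 m/s


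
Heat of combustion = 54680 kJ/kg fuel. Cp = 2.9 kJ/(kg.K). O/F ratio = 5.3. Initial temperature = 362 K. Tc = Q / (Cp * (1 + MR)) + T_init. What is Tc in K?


Tc = 54680 / (2.9 * (1 + 5.3)) + 362 = 3355 K

3355 K


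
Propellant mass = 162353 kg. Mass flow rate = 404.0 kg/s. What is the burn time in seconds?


tb = 162353 / 404.0 = 401.9 s

401.9 s


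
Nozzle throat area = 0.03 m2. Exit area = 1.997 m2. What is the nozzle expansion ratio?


AR = 1.997 / 0.03 = 66.6

66.6


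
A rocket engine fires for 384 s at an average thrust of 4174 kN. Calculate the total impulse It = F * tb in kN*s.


It = 4174 * 384 = 1602816 kN*s

1602816 kN*s


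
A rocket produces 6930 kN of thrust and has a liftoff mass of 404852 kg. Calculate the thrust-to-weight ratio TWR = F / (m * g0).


TWR = 6930000 / (404852 * 9.81) = 1.74

1.74


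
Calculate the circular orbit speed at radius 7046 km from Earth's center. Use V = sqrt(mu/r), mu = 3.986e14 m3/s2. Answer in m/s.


V = sqrt(3.986e14 / 7046000) = 7521 m/s

7521 m/s


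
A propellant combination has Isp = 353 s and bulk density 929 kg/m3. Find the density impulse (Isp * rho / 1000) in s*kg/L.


rho*Isp = 353 * 929 / 1000 = 328 s*kg/L

328 s*kg/L


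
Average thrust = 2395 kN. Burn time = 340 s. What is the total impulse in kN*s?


It = 2395 * 340 = 814300 kN*s

814300 kN*s


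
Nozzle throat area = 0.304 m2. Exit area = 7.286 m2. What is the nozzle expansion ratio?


AR = 7.286 / 0.304 = 24.0

24.0


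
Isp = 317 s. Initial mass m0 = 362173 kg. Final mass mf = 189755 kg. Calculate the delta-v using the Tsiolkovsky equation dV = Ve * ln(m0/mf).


Ve = 317 * 9.81 = 3109.77 m/s
dV = 3109.77 * ln(362173/189755) = 2010 m/s

2010 m/s


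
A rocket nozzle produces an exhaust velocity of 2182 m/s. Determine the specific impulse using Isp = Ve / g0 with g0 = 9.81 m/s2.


Isp = Ve / g0 = 2182 / 9.81 = 222.4 s

222.4 s


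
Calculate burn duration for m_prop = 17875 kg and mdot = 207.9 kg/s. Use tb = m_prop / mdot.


tb = 17875 / 207.9 = 86.0 s

86.0 s


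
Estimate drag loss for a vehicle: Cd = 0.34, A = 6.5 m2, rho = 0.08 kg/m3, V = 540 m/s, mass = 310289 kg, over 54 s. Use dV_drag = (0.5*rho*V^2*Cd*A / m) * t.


D = 0.5 * 0.08 * 540^2 * 0.34 * 6.5 = 25777.44 N
a = 25777.44 / 310289 = 0.0831 m/s2
dV = 0.0831 * 54 = 4.5 m/s

4.5 m/s


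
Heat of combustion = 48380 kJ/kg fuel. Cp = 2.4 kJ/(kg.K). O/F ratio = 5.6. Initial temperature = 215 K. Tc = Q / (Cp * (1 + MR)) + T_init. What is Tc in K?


Tc = 48380 / (2.4 * (1 + 5.6)) + 215 = 3269 K

3269 K


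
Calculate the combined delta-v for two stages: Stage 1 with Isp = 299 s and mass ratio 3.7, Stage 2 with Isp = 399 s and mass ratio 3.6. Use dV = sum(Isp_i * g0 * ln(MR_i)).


dV1 = 299 * 9.81 * ln(3.7) = 3837.6 m/s
dV2 = 399 * 9.81 * ln(3.6) = 5013.8 m/s
Total dV = 3837.6 + 5013.8 = 8851.4 m/s ~ 8851 m/s

8851 m/s


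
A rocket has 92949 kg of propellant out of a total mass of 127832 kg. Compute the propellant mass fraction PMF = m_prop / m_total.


PMF = 92949 / 127832 = 0.727

0.727


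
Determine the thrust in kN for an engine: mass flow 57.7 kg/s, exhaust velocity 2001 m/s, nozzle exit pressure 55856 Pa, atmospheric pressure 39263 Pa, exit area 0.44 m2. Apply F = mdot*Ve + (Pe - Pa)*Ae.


F = 57.7 * 2001 + (55856 - 39263) * 0.44 = 122759.0 N = 122.8 kN

122.8 kN


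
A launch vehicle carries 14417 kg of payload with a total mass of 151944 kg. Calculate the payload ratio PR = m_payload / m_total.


PR = 14417 / 151944 = 0.0949

0.0949


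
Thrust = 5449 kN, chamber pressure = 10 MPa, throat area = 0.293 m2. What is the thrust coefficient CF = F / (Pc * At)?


CF = 5449000 / (10e6 * 0.293) = 1.86

1.86


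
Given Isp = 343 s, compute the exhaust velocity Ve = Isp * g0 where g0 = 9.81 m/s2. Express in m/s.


Ve = Isp * g0 = 343 * 9.81 = 3364.8 m/s

3364.8 m/s


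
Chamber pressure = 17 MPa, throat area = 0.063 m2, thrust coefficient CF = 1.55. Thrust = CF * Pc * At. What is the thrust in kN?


F = 1.55 * 17e6 * 0.063 = 1.6600e+06 N = 1660.0 kN

1660.0 kN


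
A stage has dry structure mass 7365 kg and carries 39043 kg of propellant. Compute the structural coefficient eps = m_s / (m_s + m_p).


eps = 7365 / (7365 + 39043) = 0.1587

0.1587


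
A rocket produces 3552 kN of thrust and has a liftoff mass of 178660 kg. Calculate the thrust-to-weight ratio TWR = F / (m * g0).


TWR = 3552000 / (178660 * 9.81) = 2.03

2.03


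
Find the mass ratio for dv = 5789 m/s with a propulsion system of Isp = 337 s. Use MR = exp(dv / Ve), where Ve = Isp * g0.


Ve = 337 * 9.81 = 3305.97 m/s
MR = exp(5789 / 3305.97) = 5.761

5.761


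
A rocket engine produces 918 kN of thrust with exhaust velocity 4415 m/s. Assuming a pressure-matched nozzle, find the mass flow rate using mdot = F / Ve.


mdot = F / Ve = 918000 / 4415 = 207.9 kg/s

207.9 kg/s


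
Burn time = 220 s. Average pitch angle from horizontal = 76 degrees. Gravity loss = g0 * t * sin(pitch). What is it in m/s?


GL = 9.81 * 220 * sin(76 deg) = 2094 m/s

2094 m/s


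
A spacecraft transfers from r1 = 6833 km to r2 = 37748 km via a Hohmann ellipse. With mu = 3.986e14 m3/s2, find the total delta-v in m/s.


V1 = sqrt(mu/r1) = 7637.71 m/s
dV1 = V1*(sqrt(2*r2/(r1+r2)) - 1) = 2301.46 m/s
V2 = sqrt(mu/r2) = 3249.54 m/s
dV2 = V2*(1 - sqrt(2*r1/(r1+r2))) = 1450.39 m/s
Total dV = 3752 m/s

3752 m/s


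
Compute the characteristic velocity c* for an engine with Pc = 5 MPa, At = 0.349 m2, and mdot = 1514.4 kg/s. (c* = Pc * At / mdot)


c* = 5e6 * 0.349 / 1514.4 = 1152 m/s

1152 m/s


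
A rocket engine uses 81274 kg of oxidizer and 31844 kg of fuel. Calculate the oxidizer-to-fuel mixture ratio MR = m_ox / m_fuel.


MR = 81274 / 31844 = 2.55

2.55


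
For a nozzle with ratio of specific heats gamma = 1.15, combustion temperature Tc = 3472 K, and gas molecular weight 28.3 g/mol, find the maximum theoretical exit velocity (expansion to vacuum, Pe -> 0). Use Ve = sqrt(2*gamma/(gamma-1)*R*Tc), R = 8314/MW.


R = 8314 / 28.3 = 293.78 J/(kg.K)
Ve = sqrt(2 * 1.15 / (1.15 - 1) * 293.78 * 3472) = 3955 m/s

3955 m/s


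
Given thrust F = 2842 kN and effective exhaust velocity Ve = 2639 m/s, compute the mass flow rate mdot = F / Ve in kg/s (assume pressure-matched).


mdot = F / Ve = 2842000 / 2639 = 1076.9 kg/s

1076.9 kg/s


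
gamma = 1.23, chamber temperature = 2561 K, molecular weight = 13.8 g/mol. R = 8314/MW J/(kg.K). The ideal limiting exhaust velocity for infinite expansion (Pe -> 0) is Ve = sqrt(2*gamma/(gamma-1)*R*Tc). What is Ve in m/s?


R = 8314 / 13.8 = 602.46 J/(kg.K)
Ve = sqrt(2 * 1.23 / (1.23 - 1) * 602.46 * 2561) = 4062 m/s

4062 m/s


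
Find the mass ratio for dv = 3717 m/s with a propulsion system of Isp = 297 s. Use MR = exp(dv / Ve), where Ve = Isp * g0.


Ve = 297 * 9.81 = 2913.57 m/s
MR = exp(3717 / 2913.57) = 3.581

3.581


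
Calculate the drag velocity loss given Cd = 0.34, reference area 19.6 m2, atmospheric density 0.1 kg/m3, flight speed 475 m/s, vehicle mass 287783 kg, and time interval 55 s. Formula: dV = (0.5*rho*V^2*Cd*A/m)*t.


D = 0.5 * 0.1 * 475^2 * 0.34 * 19.6 = 75178.25 N
a = 75178.25 / 287783 = 0.2612 m/s2
dV = 0.2612 * 55 = 14.4 m/s

14.4 m/s


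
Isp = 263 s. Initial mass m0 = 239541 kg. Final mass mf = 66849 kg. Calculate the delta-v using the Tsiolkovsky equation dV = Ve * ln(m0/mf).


Ve = 263 * 9.81 = 2580.03 m/s
dV = 2580.03 * ln(239541/66849) = 3293 m/s

3293 m/s


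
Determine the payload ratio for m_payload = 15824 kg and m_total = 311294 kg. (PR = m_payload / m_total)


PR = 15824 / 311294 = 0.0508

0.0508


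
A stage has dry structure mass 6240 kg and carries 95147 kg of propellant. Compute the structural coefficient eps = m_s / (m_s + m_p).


eps = 6240 / (6240 + 95147) = 0.0615

0.0615


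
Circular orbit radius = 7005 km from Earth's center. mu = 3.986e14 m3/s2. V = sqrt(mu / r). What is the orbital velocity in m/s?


V = sqrt(3.986e14 / 7005000) = 7543 m/s

7543 m/s


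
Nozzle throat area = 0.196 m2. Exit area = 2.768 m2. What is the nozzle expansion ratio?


AR = 2.768 / 0.196 = 14.1

14.1


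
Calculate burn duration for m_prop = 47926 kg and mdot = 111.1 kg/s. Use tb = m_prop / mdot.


tb = 47926 / 111.1 = 431.4 s

431.4 s


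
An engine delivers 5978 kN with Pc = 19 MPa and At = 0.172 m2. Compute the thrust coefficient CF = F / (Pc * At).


CF = 5978000 / (19e6 * 0.172) = 1.83

1.83


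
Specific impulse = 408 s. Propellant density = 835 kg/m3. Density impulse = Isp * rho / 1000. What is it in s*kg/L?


rho*Isp = 408 * 835 / 1000 = 341 s*kg/L

341 s*kg/L


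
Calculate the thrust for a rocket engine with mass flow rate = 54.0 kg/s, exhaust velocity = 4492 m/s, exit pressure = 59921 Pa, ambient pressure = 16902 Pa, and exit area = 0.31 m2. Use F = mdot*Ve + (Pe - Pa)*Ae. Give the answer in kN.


F = 54.0 * 4492 + (59921 - 16902) * 0.31 = 255904.0 N = 255.9 kN

255.9 kN


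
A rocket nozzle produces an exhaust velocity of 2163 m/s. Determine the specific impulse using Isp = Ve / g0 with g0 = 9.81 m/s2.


Isp = Ve / g0 = 2163 / 9.81 = 220.5 s

220.5 s


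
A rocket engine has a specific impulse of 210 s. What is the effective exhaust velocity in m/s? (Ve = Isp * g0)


Ve = Isp * g0 = 210 * 9.81 = 2060.1 m/s

2060.1 m/s


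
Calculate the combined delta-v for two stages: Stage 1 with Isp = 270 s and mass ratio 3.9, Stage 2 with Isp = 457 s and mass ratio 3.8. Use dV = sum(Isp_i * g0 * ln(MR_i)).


dV1 = 270 * 9.81 * ln(3.9) = 3604.8 m/s
dV2 = 457 * 9.81 * ln(3.8) = 5985.0 m/s
Total dV = 3604.8 + 5985.0 = 9589.8 m/s ~ 9590 m/s

9590 m/s


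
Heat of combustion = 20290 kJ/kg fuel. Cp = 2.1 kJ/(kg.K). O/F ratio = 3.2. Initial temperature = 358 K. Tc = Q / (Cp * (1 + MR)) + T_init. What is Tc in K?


Tc = 20290 / (2.1 * (1 + 3.2)) + 358 = 2658 K

2658 K


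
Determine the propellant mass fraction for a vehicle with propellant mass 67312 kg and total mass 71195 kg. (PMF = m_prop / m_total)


PMF = 67312 / 71195 = 0.945

0.945


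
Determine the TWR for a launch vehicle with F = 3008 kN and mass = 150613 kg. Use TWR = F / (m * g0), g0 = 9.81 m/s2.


TWR = 3008000 / (150613 * 9.81) = 2.04

2.04
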